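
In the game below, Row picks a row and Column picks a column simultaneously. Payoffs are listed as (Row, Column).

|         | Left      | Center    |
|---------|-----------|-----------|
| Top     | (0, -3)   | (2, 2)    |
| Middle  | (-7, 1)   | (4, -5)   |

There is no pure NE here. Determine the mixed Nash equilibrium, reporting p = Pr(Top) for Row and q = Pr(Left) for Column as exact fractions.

Each player's mixing probability is pinned down by making the *other* player indifferent.
Column indifferent between Left and Center: p·(-3) + (1−p)·1 = p·2 + (1−p)·(-5) ⟹ 1 + (-4)p = (-5) + 7p ⟹ p = 6/11.
Row indifferent between Top and Middle: q·0 + (1−q)·2 = q·(-7) + (1−q)·4 ⟹ 2 + (-2)q = 4 + (-11)q ⟹ q = 2/9.

p = 6/11, q = 2/9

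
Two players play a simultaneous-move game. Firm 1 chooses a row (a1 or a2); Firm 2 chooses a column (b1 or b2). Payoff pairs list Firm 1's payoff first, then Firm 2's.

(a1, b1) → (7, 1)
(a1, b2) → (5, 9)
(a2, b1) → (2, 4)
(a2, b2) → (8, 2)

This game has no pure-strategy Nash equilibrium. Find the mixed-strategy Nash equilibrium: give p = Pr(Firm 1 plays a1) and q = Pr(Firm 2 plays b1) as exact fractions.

In a mixed NE each player is indifferent between their pure strategies, so the opponent's mix sets the indifference.
Firm 2 indifferent between b1 and b2: p·1 + (1−p)·4 = p·9 + (1−p)·2 ⟹ 4 + (-3)p = 2 + 7p ⟹ p = 1/5.
Firm 1 indifferent between a1 and a2: q·7 + (1−q)·5 = q·2 + (1−q)·8 ⟹ 5 + 2q = 8 + (-6)q ⟹ q = 3/8.

p = 1/5, q = 3/8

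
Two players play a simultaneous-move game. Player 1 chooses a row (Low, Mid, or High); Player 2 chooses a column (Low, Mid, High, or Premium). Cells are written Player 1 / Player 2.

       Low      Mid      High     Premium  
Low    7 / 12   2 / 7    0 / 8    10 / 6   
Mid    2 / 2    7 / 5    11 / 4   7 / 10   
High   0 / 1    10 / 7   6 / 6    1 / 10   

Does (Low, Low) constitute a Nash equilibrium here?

Holding Player 2 at Low: Player 1 gets 7 from Low, versus 2 from Mid, 0 from High. No profitable deviation for Player 1.
Holding Player 1 at Low: Player 2 gets 12 from Low, versus 7 from Mid, 8 from High, 6 from Premium. No profitable deviation for Player 2 either.

Yes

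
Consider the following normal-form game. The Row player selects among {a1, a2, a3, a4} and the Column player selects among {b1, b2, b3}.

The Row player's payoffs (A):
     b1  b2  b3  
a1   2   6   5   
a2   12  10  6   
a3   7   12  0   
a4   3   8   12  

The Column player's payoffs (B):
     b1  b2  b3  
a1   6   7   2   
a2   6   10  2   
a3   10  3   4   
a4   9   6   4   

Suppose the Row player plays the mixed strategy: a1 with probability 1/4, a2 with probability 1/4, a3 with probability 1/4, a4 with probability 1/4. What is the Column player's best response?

The Column player's best reply maximizes expected payoff against the mix.
b1: (1/4)·6 + (1/4)·6 + (1/4)·10 + (1/4)·9 = 31/4
b2: (1/4)·7 + (1/4)·10 + (1/4)·3 + (1/4)·6 = 13/2
b3: (1/4)·2 + (1/4)·2 + (1/4)·4 + (1/4)·4 = 3
Highest expected payoff is 31/4, from b1.

b1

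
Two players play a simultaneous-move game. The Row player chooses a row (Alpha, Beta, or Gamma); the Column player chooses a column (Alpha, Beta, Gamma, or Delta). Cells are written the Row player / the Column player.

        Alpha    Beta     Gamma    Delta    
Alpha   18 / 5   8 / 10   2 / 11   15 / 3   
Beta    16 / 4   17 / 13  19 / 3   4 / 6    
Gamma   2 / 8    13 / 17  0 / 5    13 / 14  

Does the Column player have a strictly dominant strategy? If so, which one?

No strictly dominant strategy

A strategy is strictly dominant if it gives the Column player a strictly higher payoff than every other strategy, against every choice by the opponent.
Alpha is not dominant: against Alpha, Beta gives 10 > 5.
Beta is not dominant: against Alpha, Gamma gives 11 > 10.
Gamma is not dominant: against Beta, Alpha gives 4 > 3.
Delta is not dominant: against Alpha, Alpha gives 5 > 3.
No single strategy is best against every opponent action.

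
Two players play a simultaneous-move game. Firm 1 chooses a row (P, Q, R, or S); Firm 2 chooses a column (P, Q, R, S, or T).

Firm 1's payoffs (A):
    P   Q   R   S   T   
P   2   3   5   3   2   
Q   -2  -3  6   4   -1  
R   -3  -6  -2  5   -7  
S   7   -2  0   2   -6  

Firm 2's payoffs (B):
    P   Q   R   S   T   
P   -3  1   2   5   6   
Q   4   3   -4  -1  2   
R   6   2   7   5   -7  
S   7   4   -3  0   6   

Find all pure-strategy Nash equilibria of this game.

(P, T) and (S, P)

Check mutual best responses: a cell is a NE iff neither player can gain by unilaterally deviating.
Firm 1's best responses — vs P: S (payoff 7); vs Q: P (payoff 3); vs R: Q (payoff 6); vs S: R (payoff 5); vs T: P (payoff 2).
Firm 2's best responses — vs P: T (payoff 6); vs Q: P (payoff 4); vs R: R (payoff 7); vs S: P (payoff 7).
Mutual best responses occur at (P, T) and (S, P); at each, neither player gains by switching.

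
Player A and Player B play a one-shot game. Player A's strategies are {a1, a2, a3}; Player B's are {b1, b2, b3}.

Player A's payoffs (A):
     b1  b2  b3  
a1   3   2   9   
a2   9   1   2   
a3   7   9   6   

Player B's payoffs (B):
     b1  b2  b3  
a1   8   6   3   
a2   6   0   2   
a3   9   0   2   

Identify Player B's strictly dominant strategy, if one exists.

A strategy is strictly dominant if it gives Player B a strictly higher payoff than every other strategy, against every choice by the opponent.
b1 strictly dominates: vs a1: 8 > each of {6, 3}; vs a2: 6 > each of {0, 2}; vs a3: 9 > each of {0, 2}.

b1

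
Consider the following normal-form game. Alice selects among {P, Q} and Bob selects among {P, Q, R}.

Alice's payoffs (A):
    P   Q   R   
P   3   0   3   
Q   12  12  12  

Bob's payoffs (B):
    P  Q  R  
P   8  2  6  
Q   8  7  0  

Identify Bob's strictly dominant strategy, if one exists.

A strategy is strictly dominant if it gives Bob a strictly higher payoff than every other strategy, against every choice by the opponent.
P strictly dominates: vs P: 8 > each of {2, 6}; vs Q: 8 > each of {7, 0}.

P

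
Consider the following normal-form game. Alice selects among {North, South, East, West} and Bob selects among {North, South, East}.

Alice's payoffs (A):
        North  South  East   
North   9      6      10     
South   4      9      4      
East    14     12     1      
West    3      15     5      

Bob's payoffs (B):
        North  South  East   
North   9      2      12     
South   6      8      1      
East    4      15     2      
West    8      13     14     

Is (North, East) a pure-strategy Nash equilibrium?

Yes

Holding Bob at East: Alice gets 10 from North, versus 4 from South, 1 from East, 5 from West. No profitable deviation for Alice.
Holding Alice at North: Bob gets 12 from East, versus 9 from North, 2 from South. No profitable deviation for Bob either.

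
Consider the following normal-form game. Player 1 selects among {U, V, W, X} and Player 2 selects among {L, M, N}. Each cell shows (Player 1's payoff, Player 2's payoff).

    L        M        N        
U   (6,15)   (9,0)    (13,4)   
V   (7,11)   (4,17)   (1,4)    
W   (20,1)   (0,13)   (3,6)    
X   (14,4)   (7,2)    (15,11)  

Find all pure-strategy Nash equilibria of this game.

Check mutual best responses: a cell is a NE iff neither player can gain by unilaterally deviating.
Player 1's best responses — vs L: W (payoff 20); vs M: U (payoff 9); vs N: X (payoff 15).
Player 2's best responses — vs U: L (payoff 15); vs V: M (payoff 17); vs W: M (payoff 13); vs X: N (payoff 11).
The only mutual best response is (X, N); neither player gains by switching there.

(X, N)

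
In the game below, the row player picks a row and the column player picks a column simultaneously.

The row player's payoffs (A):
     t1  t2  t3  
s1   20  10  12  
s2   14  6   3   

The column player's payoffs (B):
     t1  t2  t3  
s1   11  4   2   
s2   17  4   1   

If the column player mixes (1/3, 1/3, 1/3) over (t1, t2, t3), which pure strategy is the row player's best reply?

s1

Compute the row player's expected payoff from each pure strategy against the given mix.
s1: (1/3)·20 + (1/3)·10 + (1/3)·12 = 14
s2: (1/3)·14 + (1/3)·6 + (1/3)·3 = 23/3
Highest expected payoff is 14, from s1.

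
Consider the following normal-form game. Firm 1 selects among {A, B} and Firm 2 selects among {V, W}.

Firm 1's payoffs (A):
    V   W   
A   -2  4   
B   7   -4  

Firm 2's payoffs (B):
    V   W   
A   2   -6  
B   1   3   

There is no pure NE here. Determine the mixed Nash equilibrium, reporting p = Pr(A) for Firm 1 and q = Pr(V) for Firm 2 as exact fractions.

Each player's mixing probability is pinned down by making the *other* player indifferent.
Firm 2 indifferent between V and W: p·2 + (1−p)·1 = p·(-6) + (1−p)·3 ⟹ 1 + 1p = 3 + (-9)p ⟹ p = 1/5.
Firm 1 indifferent between A and B: q·(-2) + (1−q)·4 = q·7 + (1−q)·(-4) ⟹ 4 + (-6)q = (-4) + 11q ⟹ q = 8/17.

p = 1/5, q = 8/17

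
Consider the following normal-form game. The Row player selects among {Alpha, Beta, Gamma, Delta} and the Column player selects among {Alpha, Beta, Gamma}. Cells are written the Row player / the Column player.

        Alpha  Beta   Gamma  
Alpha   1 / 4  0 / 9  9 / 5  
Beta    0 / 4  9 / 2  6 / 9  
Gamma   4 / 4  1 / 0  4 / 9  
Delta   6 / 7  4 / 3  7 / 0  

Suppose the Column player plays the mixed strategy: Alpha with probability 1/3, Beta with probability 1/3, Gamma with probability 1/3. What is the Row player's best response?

Delta

The Row player's best reply maximizes expected payoff against the mix.
Alpha: (1/3)·1 + (1/3)·0 + (1/3)·9 = 10/3
Beta: (1/3)·0 + (1/3)·9 + (1/3)·6 = 5
Gamma: (1/3)·4 + (1/3)·1 + (1/3)·4 = 3
Delta: (1/3)·6 + (1/3)·4 + (1/3)·7 = 17/3
Highest expected payoff is 17/3, from Delta.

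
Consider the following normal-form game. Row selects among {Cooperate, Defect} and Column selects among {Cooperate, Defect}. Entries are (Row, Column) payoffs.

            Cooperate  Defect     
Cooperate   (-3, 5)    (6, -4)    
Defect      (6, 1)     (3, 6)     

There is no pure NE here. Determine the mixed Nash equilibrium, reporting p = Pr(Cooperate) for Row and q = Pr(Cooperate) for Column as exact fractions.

p = 5/14, q = 1/4

Each player's mixing probability is pinned down by making the *other* player indifferent.
Column indifferent between Cooperate and Defect: p·5 + (1−p)·1 = p·(-4) + (1−p)·6 ⟹ 1 + 4p = 6 + (-10)p ⟹ p = 5/14.
Row indifferent between Cooperate and Defect: q·(-3) + (1−q)·6 = q·6 + (1−q)·3 ⟹ 6 + (-9)q = 3 + 3q ⟹ q = 1/4.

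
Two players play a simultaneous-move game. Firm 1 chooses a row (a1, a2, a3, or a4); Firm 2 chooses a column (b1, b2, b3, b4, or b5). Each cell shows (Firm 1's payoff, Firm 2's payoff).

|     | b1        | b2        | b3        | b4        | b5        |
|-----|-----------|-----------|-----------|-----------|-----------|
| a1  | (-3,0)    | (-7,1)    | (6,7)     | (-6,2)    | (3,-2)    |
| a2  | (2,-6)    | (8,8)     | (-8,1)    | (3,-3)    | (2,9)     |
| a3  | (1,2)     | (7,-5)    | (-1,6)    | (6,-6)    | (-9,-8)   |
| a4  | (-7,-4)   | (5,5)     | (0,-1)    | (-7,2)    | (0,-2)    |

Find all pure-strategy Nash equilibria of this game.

A profile is a Nash equilibrium when each player is best-responding to the other.
Firm 1's best responses — vs b1: a2 (payoff 2); vs b2: a2 (payoff 8); vs b3: a1 (payoff 6); vs b4: a3 (payoff 6); vs b5: a1 (payoff 3).
Firm 2's best responses — vs a1: b3 (payoff 7); vs a2: b5 (payoff 9); vs a3: b3 (payoff 6); vs a4: b2 (payoff 5).
The only mutual best response is (a1, b3); neither player gains by switching there.

(a1, b3)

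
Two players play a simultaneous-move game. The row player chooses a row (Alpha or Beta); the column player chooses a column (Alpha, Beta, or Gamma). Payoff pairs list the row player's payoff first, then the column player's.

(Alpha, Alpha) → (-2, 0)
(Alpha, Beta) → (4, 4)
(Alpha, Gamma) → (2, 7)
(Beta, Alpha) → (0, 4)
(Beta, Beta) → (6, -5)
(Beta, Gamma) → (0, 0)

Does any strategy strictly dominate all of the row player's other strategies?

A strategy is strictly dominant if it gives the row player a strictly higher payoff than every other strategy, against every choice by the opponent.
Alpha is not dominant: against Alpha, Beta gives 0 > -2.
Beta is not dominant: against Gamma, Alpha gives 2 > 0.
No single strategy is best against every opponent action.

No strictly dominant strategy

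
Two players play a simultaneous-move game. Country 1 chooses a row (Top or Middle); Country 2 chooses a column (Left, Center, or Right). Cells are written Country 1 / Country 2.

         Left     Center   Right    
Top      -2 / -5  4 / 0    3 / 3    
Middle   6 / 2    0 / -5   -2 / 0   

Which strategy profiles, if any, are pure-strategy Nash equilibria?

(Top, Right) and (Middle, Left)

A profile is a Nash equilibrium when each player is best-responding to the other.
Country 1's best responses — vs Left: Middle (payoff 6); vs Center: Top (payoff 4); vs Right: Top (payoff 3).
Country 2's best responses — vs Top: Right (payoff 3); vs Middle: Left (payoff 2).
Mutual best responses occur at (Top, Right) and (Middle, Left); at each, neither player gains by switching.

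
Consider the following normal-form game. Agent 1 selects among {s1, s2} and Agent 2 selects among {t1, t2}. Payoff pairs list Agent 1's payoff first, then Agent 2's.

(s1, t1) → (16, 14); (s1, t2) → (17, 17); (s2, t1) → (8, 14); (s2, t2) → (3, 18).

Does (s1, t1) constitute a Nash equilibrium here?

Holding Agent 2 at t1: Agent 1 gets 16 from s1, versus 8 from s2. No profitable deviation for Agent 1.
Holding Agent 1 at s1: Agent 2 gets 14 from t1 but could get 17 by switching to t2. Agent 2 has a profitable deviation.

No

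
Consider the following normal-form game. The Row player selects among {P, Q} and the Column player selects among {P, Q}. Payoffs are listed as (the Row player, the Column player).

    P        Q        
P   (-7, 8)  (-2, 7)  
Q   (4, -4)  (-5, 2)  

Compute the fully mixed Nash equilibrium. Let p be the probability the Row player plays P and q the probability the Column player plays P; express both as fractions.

Each player's mixing probability is pinned down by making the *other* player indifferent.
The Column player indifferent between P and Q: p·8 + (1−p)·(-4) = p·7 + (1−p)·2 ⟹ (-4) + 12p = 2 + 5p ⟹ p = 6/7.
The Row player indifferent between P and Q: q·(-7) + (1−q)·(-2) = q·4 + (1−q)·(-5) ⟹ (-2) + (-5)q = (-5) + 9q ⟹ q = 3/14.

p = 6/7, q = 3/14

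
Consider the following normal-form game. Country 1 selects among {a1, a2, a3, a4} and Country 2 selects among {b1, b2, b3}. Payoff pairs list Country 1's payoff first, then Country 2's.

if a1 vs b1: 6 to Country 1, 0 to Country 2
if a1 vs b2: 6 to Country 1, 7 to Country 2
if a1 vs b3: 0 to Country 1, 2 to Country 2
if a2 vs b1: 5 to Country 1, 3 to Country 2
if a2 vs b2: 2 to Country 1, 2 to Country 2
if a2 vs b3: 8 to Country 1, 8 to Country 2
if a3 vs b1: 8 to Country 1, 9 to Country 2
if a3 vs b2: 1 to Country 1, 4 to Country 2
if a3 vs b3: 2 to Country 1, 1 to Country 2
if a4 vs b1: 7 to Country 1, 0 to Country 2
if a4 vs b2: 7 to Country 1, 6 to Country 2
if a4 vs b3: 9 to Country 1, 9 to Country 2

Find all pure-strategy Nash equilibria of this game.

(a3, b1) and (a4, b3)

Check mutual best responses: a cell is a NE iff neither player can gain by unilaterally deviating.
Country 1's best responses — vs b1: a3 (payoff 8); vs b2: a4 (payoff 7); vs b3: a4 (payoff 9).
Country 2's best responses — vs a1: b2 (payoff 7); vs a2: b3 (payoff 8); vs a3: b1 (payoff 9); vs a4: b3 (payoff 9).
Mutual best responses occur at (a3, b1) and (a4, b3); at each, neither player gains by switching.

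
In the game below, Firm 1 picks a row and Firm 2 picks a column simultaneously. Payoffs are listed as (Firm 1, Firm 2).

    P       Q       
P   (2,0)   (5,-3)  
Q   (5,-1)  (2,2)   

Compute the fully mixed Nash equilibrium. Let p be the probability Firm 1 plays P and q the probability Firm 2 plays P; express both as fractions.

In a mixed NE each player is indifferent between their pure strategies, so the opponent's mix sets the indifference.
Firm 2 indifferent between P and Q: p·0 + (1−p)·(-1) = p·(-3) + (1−p)·2 ⟹ (-1) + 1p = 2 + (-5)p ⟹ p = 1/2.
Firm 1 indifferent between P and Q: q·2 + (1−q)·5 = q·5 + (1−q)·2 ⟹ 5 + (-3)q = 2 + 3q ⟹ q = 1/2.

p = 1/2, q = 1/2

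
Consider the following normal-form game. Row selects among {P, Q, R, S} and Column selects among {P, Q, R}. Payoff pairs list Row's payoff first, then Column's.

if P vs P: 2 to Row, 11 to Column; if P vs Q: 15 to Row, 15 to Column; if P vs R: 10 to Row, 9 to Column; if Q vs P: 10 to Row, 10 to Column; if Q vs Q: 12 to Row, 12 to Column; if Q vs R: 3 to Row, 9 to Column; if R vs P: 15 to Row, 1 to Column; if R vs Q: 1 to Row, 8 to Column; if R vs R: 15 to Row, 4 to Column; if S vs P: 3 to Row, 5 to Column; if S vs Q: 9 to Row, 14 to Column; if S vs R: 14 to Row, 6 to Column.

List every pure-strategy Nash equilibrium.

(P, Q)

Find each player's best response to every opponent strategy; NE are the intersections.
Row's best responses — vs P: R (payoff 15); vs Q: P (payoff 15); vs R: R (payoff 15).
Column's best responses — vs P: Q (payoff 15); vs Q: Q (payoff 12); vs R: Q (payoff 8); vs S: Q (payoff 14).
The only mutual best response is (P, Q); neither player gains by switching there.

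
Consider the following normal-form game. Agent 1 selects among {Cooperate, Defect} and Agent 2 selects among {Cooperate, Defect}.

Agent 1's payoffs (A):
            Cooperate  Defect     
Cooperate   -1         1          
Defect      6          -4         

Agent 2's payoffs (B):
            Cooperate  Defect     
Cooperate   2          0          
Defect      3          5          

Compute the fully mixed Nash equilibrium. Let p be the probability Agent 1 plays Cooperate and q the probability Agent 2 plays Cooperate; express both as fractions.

p = 1/2, q = 5/12

In a mixed NE each player is indifferent between their pure strategies, so the opponent's mix sets the indifference.
Agent 2 indifferent between Cooperate and Defect: p·2 + (1−p)·3 = p·0 + (1−p)·5 ⟹ 3 + (-1)p = 5 + (-5)p ⟹ p = 1/2.
Agent 1 indifferent between Cooperate and Defect: q·(-1) + (1−q)·1 = q·6 + (1−q)·(-4) ⟹ 1 + (-2)q = (-4) + 10q ⟹ q = 5/12.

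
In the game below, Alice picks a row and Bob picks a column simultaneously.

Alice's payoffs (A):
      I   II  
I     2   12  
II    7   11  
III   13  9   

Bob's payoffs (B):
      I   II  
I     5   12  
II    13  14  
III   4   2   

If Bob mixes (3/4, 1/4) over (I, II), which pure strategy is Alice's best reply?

III

Compute Alice's expected payoff from each pure strategy against the given mix.
I: (3/4)·2 + (1/4)·12 = 9/2
II: (3/4)·7 + (1/4)·11 = 8
III: (3/4)·13 + (1/4)·9 = 12
Highest expected payoff is 12, from III.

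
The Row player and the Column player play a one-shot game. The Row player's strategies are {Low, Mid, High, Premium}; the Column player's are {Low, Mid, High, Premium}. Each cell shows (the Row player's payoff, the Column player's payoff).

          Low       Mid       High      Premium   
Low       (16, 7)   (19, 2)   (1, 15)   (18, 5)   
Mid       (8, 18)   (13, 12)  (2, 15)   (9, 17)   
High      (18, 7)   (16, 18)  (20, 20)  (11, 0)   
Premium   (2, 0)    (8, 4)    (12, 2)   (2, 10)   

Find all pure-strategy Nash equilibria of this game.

(High, High)

Check mutual best responses: a cell is a NE iff neither player can gain by unilaterally deviating.
The Row player's best responses — vs Low: High (payoff 18); vs Mid: Low (payoff 19); vs High: High (payoff 20); vs Premium: Low (payoff 18).
The Column player's best responses — vs Low: High (payoff 15); vs Mid: Low (payoff 18); vs High: High (payoff 20); vs Premium: Premium (payoff 10).
The only mutual best response is (High, High); neither player gains by switching there.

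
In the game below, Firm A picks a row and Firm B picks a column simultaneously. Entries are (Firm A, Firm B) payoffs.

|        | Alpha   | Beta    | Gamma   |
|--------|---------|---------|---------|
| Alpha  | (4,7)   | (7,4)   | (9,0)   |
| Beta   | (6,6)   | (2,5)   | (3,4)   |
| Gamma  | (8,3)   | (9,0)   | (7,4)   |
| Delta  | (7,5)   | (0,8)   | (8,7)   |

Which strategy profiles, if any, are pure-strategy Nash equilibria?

Check mutual best responses: a cell is a NE iff neither player can gain by unilaterally deviating.
Firm A's best responses — vs Alpha: Gamma (payoff 8); vs Beta: Gamma (payoff 9); vs Gamma: Alpha (payoff 9).
Firm B's best responses — vs Alpha: Alpha (payoff 7); vs Beta: Alpha (payoff 6); vs Gamma: Gamma (payoff 4); vs Delta: Beta (payoff 8).
No cell has both players best-responding. For instance, Firm A's best reply to Gamma is Alpha, but against Alpha Firm B prefers Alpha over Gamma.

No pure-strategy Nash equilibrium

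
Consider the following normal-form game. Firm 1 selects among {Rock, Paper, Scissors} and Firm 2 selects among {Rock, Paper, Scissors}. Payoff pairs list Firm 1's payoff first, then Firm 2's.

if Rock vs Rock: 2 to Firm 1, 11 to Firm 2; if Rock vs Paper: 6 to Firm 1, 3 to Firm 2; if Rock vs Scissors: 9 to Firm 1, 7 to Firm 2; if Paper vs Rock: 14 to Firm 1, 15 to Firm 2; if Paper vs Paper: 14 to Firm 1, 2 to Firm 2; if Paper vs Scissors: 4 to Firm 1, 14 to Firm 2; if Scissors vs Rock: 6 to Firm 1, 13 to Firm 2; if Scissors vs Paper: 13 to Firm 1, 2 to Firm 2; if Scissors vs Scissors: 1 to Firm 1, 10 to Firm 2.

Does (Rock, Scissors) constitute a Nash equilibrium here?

No

Holding Firm 2 at Scissors: Firm 1 gets 9 from Rock, versus 4 from Paper, 1 from Scissors. No profitable deviation for Firm 1.
Holding Firm 1 at Rock: Firm 2 gets 7 from Scissors but could get 11 by switching to Rock. Firm 2 has a profitable deviation.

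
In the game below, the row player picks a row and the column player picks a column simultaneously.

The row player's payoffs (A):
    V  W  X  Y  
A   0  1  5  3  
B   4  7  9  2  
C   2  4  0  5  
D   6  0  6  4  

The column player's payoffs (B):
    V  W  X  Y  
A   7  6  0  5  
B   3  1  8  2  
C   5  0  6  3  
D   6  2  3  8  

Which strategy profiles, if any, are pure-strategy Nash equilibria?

Find each player's best response to every opponent strategy; NE are the intersections.
The row player's best responses — vs V: D (payoff 6); vs W: B (payoff 7); vs X: B (payoff 9); vs Y: C (payoff 5).
The column player's best responses — vs A: V (payoff 7); vs B: X (payoff 8); vs C: X (payoff 6); vs D: Y (payoff 8).
The only mutual best response is (B, X); neither player gains by switching there.

(B, X)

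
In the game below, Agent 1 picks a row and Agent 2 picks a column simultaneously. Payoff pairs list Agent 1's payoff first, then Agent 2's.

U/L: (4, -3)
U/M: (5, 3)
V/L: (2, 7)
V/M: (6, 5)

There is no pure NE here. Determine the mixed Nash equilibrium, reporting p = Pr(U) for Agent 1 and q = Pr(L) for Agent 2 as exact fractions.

p = 1/4, q = 1/3

Each player's mixing probability is pinned down by making the *other* player indifferent.
Agent 2 indifferent between L and M: p·(-3) + (1−p)·7 = p·3 + (1−p)·5 ⟹ 7 + (-10)p = 5 + (-2)p ⟹ p = 1/4.
Agent 1 indifferent between U and V: q·4 + (1−q)·5 = q·2 + (1−q)·6 ⟹ 5 + (-1)q = 6 + (-4)q ⟹ q = 1/3.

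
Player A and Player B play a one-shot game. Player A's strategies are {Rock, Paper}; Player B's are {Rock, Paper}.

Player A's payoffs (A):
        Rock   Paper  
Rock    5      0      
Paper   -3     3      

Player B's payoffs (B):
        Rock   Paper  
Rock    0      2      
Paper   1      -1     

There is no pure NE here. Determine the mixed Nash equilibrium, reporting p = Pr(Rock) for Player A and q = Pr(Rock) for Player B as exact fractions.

p = 1/2, q = 3/11

Each player's mixing probability is pinned down by making the *other* player indifferent.
Player B indifferent between Rock and Paper: p·0 + (1−p)·1 = p·2 + (1−p)·(-1) ⟹ 1 + (-1)p = (-1) + 3p ⟹ p = 1/2.
Player A indifferent between Rock and Paper: q·5 + (1−q)·0 = q·(-3) + (1−q)·3 ⟹ 0 + 5q = 3 + (-6)q ⟹ q = 3/11.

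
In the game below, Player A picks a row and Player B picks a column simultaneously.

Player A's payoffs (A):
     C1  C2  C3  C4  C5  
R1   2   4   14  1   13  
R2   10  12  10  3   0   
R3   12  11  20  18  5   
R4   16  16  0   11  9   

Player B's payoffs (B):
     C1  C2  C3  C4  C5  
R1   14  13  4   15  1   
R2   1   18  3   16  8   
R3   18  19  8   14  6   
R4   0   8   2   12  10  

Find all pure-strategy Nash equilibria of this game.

None

Find each player's best response to every opponent strategy; NE are the intersections.
Player A's best responses — vs C1: R4 (payoff 16); vs C2: R4 (payoff 16); vs C3: R3 (payoff 20); vs C4: R3 (payoff 18); vs C5: R1 (payoff 13).
Player B's best responses — vs R1: C4 (payoff 15); vs R2: C2 (payoff 18); vs R3: C2 (payoff 19); vs R4: C4 (payoff 12).
No cell has both players best-responding. For instance, Player A's best reply to C5 is R1, but against R1 Player B prefers C4 over C5.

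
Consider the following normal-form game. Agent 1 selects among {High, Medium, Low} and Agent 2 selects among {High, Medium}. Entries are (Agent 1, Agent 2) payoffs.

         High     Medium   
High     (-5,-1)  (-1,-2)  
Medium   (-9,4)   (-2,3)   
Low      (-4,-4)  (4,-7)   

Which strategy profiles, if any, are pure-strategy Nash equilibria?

Find each player's best response to every opponent strategy; NE are the intersections.
Agent 1's best responses — vs High: Low (payoff -4); vs Medium: Low (payoff 4).
Agent 2's best responses — vs High: High (payoff -1); vs Medium: High (payoff 4); vs Low: High (payoff -4).
The only mutual best response is (Low, High); neither player gains by switching there.

(Low, High)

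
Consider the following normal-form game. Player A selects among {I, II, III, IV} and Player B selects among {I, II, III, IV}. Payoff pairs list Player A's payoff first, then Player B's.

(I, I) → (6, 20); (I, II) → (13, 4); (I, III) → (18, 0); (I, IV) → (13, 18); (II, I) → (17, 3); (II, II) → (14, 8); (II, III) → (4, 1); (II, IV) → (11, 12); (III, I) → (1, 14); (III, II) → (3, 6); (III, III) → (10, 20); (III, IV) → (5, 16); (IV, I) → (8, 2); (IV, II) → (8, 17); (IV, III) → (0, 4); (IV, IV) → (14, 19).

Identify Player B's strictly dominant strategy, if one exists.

None

Check whether one of Player B's strategies beats all alternatives regardless of what the opponent does.
I is not dominant: against II, II gives 8 > 3.
II is not dominant: against I, I gives 20 > 4.
III is not dominant: against I, I gives 20 > 0.
IV is not dominant: against I, I gives 20 > 18.
No single strategy is best against every opponent action.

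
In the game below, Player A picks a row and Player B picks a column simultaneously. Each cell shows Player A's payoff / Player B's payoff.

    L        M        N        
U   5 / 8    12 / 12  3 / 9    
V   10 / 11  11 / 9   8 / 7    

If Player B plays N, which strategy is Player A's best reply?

V

With Player B fixed at N, Player A's payoffs are: U → 3, V → 8.
The maximum is 8, achieved by V.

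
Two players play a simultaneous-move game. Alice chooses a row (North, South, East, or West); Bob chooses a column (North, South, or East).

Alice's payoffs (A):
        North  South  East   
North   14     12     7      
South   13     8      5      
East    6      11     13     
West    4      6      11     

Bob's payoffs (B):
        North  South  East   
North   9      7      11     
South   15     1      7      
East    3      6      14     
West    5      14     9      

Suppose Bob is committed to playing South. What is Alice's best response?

With Bob fixed at South, Alice's payoffs are: North → 12, South → 8, East → 11, West → 6.
The maximum is 12, achieved by North.

North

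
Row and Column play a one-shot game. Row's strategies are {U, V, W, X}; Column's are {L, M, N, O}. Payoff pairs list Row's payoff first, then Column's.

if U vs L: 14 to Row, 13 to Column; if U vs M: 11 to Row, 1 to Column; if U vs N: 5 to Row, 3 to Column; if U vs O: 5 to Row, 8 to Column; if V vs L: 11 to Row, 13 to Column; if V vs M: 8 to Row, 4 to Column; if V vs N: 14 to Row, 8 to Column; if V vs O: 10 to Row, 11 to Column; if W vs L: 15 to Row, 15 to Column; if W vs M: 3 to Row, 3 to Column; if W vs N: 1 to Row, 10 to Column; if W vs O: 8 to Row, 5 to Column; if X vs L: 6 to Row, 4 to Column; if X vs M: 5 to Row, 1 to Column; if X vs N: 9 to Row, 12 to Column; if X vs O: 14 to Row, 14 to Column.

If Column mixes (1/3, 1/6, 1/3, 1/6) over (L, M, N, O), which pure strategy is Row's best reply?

V

Row's best reply maximizes expected payoff against the mix.
U: (1/3)·14 + (1/6)·11 + (1/3)·5 + (1/6)·5 = 9
V: (1/3)·11 + (1/6)·8 + (1/3)·14 + (1/6)·10 = 34/3
W: (1/3)·15 + (1/6)·3 + (1/3)·1 + (1/6)·8 = 43/6
X: (1/3)·6 + (1/6)·5 + (1/3)·9 + (1/6)·14 = 49/6
Highest expected payoff is 34/3, from V.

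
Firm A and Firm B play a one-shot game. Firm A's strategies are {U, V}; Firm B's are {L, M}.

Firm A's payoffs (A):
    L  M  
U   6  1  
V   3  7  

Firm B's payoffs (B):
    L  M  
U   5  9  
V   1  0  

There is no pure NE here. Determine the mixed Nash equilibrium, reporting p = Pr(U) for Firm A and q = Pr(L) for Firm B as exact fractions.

p = 1/5, q = 2/3

Each player's mixing probability is pinned down by making the *other* player indifferent.
Firm B indifferent between L and M: p·5 + (1−p)·1 = p·9 + (1−p)·0 ⟹ 1 + 4p = 0 + 9p ⟹ p = 1/5.
Firm A indifferent between U and V: q·6 + (1−q)·1 = q·3 + (1−q)·7 ⟹ 1 + 5q = 7 + (-4)q ⟹ q = 2/3.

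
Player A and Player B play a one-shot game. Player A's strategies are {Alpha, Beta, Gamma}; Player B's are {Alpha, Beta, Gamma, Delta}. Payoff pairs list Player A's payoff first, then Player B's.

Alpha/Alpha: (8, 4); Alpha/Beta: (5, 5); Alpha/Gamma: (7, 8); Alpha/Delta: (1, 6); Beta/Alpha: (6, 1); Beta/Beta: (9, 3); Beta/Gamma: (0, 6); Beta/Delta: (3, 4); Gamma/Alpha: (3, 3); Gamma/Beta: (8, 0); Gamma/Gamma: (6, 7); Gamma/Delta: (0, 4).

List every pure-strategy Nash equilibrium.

(Alpha, Gamma)

Check mutual best responses: a cell is a NE iff neither player can gain by unilaterally deviating.
Player A's best responses — vs Alpha: Alpha (payoff 8); vs Beta: Beta (payoff 9); vs Gamma: Alpha (payoff 7); vs Delta: Beta (payoff 3).
Player B's best responses — vs Alpha: Gamma (payoff 8); vs Beta: Gamma (payoff 6); vs Gamma: Gamma (payoff 7).
The only mutual best response is (Alpha, Gamma); neither player gains by switching there.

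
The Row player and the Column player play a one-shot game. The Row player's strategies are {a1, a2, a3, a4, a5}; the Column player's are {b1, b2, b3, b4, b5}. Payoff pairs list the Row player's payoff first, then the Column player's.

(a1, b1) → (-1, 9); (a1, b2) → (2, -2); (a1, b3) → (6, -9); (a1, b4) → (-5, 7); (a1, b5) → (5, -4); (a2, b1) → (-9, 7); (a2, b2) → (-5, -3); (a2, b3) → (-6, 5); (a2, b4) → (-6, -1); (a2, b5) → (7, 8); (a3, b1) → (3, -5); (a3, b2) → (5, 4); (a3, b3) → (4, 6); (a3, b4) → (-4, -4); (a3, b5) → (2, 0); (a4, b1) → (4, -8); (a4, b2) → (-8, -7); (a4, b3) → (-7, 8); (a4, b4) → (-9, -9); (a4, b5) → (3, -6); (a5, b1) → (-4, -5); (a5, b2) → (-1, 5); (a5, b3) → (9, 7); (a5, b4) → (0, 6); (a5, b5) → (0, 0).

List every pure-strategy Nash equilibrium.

Check mutual best responses: a cell is a NE iff neither player can gain by unilaterally deviating.
The Row player's best responses — vs b1: a4 (payoff 4); vs b2: a3 (payoff 5); vs b3: a5 (payoff 9); vs b4: a5 (payoff 0); vs b5: a2 (payoff 7).
The Column player's best responses — vs a1: b1 (payoff 9); vs a2: b5 (payoff 8); vs a3: b3 (payoff 6); vs a4: b3 (payoff 8); vs a5: b3 (payoff 7).
Mutual best responses occur at (a2, b5) and (a5, b3); at each, neither player gains by switching.

(a2, b5) and (a5, b3)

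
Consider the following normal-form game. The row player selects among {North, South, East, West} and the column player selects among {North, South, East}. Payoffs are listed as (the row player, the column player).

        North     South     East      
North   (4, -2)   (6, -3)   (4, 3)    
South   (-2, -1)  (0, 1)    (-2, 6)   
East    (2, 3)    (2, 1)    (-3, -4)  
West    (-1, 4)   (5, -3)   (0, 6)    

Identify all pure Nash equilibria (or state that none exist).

Check mutual best responses: a cell is a NE iff neither player can gain by unilaterally deviating.
The row player's best responses — vs North: North (payoff 4); vs South: North (payoff 6); vs East: North (payoff 4).
The column player's best responses — vs North: East (payoff 3); vs South: East (payoff 6); vs East: North (payoff 3); vs West: East (payoff 6).
The only mutual best response is (North, East); neither player gains by switching there.

(North, East)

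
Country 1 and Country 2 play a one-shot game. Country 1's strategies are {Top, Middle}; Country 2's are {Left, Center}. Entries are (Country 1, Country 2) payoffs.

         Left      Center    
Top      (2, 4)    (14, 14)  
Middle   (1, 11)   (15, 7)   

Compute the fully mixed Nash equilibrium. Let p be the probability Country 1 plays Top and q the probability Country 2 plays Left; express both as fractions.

In a mixed NE each player is indifferent between their pure strategies, so the opponent's mix sets the indifference.
Country 2 indifferent between Left and Center: p·4 + (1−p)·11 = p·14 + (1−p)·7 ⟹ 11 + (-7)p = 7 + 7p ⟹ p = 2/7.
Country 1 indifferent between Top and Middle: q·2 + (1−q)·14 = q·1 + (1−q)·15 ⟹ 14 + (-12)q = 15 + (-14)q ⟹ q = 1/2.

p = 2/7, q = 1/2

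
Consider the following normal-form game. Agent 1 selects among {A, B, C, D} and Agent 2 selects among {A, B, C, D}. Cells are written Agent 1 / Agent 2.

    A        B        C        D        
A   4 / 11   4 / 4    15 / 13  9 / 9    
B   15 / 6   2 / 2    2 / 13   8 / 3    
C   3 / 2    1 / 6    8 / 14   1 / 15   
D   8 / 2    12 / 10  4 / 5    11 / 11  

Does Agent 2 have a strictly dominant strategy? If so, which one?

Check whether one of Agent 2's strategies beats all alternatives regardless of what the opponent does.
A is not dominant: against A, C gives 13 > 11.
B is not dominant: against A, A gives 11 > 4.
C is not dominant: against C, D gives 15 > 14.
D is not dominant: against A, A gives 11 > 9.
No single strategy is best against every opponent action.

No strictly dominant strategy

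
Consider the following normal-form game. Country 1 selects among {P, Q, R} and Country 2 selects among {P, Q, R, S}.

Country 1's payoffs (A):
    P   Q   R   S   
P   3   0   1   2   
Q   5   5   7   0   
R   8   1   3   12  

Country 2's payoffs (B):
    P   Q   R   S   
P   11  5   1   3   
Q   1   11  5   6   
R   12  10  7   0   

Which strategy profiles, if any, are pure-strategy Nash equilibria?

Find each player's best response to every opponent strategy; NE are the intersections.
Country 1's best responses — vs P: R (payoff 8); vs Q: Q (payoff 5); vs R: Q (payoff 7); vs S: R (payoff 12).
Country 2's best responses — vs P: P (payoff 11); vs Q: Q (payoff 11); vs R: P (payoff 12).
Mutual best responses occur at (Q, Q) and (R, P); at each, neither player gains by switching.

(Q, Q) and (R, P)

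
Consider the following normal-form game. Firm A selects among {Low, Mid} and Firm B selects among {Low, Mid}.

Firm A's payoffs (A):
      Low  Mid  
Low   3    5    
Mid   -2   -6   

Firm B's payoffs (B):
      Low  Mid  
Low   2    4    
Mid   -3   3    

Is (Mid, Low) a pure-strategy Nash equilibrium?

Holding Firm B at Low: Firm A gets -2 from Mid but could get 3 by switching to Low. Firm A has a profitable deviation.

No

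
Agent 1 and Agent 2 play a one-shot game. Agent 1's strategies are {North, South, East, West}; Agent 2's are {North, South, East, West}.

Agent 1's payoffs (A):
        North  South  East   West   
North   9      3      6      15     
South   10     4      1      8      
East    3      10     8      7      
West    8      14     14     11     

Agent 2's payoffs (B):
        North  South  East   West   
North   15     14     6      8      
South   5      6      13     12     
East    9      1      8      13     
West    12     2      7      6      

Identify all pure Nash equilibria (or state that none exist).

Find each player's best response to every opponent strategy; NE are the intersections.
Agent 1's best responses — vs North: South (payoff 10); vs South: West (payoff 14); vs East: West (payoff 14); vs West: North (payoff 15).
Agent 2's best responses — vs North: North (payoff 15); vs South: East (payoff 13); vs East: West (payoff 13); vs West: North (payoff 12).
No cell has both players best-responding. For instance, Agent 1's best reply to North is South, but against South Agent 2 prefers East over North.

There is no pure-strategy Nash equilibrium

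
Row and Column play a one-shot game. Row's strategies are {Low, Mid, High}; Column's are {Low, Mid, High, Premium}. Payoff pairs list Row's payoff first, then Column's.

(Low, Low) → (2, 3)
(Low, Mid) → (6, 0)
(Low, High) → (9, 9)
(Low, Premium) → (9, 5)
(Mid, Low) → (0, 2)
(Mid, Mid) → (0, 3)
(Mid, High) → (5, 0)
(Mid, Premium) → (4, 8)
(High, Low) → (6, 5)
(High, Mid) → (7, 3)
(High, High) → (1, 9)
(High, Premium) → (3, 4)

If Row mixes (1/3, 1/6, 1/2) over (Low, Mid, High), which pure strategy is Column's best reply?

Column's best reply maximizes expected payoff against the mix.
Low: (1/3)·3 + (1/6)·2 + (1/2)·5 = 23/6
Mid: (1/3)·0 + (1/6)·3 + (1/2)·3 = 2
High: (1/3)·9 + (1/6)·0 + (1/2)·9 = 15/2
Premium: (1/3)·5 + (1/6)·8 + (1/2)·4 = 5
Highest expected payoff is 15/2, from High.

High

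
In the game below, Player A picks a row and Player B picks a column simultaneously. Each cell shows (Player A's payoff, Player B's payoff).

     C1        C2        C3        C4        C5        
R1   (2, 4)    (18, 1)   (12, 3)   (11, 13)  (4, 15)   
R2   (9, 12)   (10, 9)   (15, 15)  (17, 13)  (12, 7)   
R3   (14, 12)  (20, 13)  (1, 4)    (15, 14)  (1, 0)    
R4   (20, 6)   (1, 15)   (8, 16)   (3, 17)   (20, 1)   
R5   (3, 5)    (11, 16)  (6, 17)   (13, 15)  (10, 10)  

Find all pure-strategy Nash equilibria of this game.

(R2, C3)

A profile is a Nash equilibrium when each player is best-responding to the other.
Player A's best responses — vs C1: R4 (payoff 20); vs C2: R3 (payoff 20); vs C3: R2 (payoff 15); vs C4: R2 (payoff 17); vs C5: R4 (payoff 20).
Player B's best responses — vs R1: C5 (payoff 15); vs R2: C3 (payoff 15); vs R3: C4 (payoff 14); vs R4: C4 (payoff 17); vs R5: C3 (payoff 17).
The only mutual best response is (R2, C3); neither player gains by switching there.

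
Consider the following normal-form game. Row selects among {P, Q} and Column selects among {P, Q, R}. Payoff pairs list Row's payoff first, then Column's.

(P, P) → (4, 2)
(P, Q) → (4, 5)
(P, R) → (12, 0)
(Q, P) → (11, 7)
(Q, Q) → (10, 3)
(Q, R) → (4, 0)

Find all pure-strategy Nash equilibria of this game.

A profile is a Nash equilibrium when each player is best-responding to the other.
Row's best responses — vs P: Q (payoff 11); vs Q: Q (payoff 10); vs R: P (payoff 12).
Column's best responses — vs P: Q (payoff 5); vs Q: P (payoff 7).
The only mutual best response is (Q, P); neither player gains by switching there.

(Q, P)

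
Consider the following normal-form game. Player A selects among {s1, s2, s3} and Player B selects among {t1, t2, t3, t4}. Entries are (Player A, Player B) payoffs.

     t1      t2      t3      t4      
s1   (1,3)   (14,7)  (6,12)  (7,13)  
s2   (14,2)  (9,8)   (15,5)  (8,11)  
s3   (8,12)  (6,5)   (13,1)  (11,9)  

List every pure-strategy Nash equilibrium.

Find each player's best response to every opponent strategy; NE are the intersections.
Player A's best responses — vs t1: s2 (payoff 14); vs t2: s1 (payoff 14); vs t3: s2 (payoff 15); vs t4: s3 (payoff 11).
Player B's best responses — vs s1: t4 (payoff 13); vs s2: t4 (payoff 11); vs s3: t1 (payoff 12).
No cell has both players best-responding. For instance, Player A's best reply to t1 is s2, but against s2 Player B prefers t4 over t1.

None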